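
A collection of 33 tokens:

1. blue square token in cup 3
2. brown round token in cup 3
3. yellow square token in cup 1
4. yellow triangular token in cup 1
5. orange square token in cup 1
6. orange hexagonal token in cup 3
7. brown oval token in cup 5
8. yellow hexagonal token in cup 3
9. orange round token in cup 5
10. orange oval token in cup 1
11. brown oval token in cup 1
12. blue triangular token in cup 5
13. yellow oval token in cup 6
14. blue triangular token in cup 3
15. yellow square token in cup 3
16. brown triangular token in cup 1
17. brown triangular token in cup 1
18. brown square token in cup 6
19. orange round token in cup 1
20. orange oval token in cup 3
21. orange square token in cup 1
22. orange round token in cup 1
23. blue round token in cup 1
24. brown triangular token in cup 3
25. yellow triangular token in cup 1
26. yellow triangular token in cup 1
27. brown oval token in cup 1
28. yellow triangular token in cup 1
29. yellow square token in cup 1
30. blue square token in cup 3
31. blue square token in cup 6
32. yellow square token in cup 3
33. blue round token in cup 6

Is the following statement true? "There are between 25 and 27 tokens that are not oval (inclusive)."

tokens that are not oval: 27.
The claim requires 25 ≤ 27 ≤ 27, which holds.

True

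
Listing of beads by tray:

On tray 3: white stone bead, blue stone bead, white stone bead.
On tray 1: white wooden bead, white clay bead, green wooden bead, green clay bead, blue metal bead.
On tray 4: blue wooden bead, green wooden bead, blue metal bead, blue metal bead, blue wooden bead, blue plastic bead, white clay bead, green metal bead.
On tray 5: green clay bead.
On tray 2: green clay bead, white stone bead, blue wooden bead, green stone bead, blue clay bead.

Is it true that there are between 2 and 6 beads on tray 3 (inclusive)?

True

|beads on tray 3| = 3.
The claim requires 2 ≤ 3 ≤ 6, which holds.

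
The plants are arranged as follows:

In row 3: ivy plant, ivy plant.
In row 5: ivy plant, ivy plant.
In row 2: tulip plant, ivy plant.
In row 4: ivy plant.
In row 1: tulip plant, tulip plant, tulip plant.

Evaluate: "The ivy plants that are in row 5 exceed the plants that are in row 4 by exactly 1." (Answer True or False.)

True

There are 2 ivy plants in row 5.
There is 1 plant in row 4.
The claim requires 2 − 1 (= 1) to equal 1, which holds.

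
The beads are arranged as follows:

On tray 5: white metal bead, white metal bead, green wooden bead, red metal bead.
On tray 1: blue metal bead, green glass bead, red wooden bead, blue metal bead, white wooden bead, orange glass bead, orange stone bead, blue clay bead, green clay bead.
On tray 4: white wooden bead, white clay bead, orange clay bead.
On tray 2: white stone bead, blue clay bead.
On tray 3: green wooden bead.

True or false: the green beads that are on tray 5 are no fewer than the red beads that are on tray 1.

True

There is 1 green bead on tray 5.
There is 1 red bead on tray 1.
The claim requires 1 ≥ 1, which holds.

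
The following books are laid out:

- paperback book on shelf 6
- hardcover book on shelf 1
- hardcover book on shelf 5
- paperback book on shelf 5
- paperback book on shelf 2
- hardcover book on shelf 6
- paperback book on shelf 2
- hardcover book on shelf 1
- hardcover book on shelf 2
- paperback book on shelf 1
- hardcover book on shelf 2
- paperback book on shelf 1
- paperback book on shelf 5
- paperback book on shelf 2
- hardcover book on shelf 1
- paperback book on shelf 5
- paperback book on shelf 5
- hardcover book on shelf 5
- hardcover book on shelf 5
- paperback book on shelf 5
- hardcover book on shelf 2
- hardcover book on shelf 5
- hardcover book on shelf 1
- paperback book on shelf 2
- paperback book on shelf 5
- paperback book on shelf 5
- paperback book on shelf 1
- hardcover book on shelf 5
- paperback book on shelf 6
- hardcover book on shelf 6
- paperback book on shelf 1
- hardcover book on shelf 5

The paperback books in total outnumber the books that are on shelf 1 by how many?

9

paperback books: 17.
books on shelf 1: 8.
17 − 8 = 9.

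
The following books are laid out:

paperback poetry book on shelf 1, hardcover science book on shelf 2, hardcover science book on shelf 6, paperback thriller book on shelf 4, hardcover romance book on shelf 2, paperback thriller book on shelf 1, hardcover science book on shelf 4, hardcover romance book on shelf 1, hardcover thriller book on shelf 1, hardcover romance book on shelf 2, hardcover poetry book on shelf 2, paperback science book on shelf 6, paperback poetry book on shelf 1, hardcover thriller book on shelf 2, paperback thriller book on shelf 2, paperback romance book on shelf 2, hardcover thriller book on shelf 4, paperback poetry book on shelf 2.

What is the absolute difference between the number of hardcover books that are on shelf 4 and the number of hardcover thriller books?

hardcover books on shelf 4: 2. hardcover thriller books: 3.
|2 − 3| = 3 − 2 = 1.

1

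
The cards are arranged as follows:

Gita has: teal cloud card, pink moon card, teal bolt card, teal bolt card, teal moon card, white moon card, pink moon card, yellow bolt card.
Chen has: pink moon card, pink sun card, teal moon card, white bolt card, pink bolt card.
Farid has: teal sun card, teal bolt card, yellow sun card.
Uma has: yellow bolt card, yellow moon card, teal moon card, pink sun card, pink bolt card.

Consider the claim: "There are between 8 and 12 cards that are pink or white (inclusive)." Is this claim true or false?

True

cards that are pink or white: 9.
The claim requires 8 ≤ 9 ≤ 12, which holds.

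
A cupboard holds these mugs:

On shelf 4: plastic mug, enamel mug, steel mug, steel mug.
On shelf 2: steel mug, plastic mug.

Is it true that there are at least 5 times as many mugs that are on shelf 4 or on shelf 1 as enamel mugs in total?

|mugs on shelf 4 or on shelf 1| = 4.
|enamel mugs| = 1.
The claim requires 4 ≥ 5 × 1 = 5, which does not hold.

False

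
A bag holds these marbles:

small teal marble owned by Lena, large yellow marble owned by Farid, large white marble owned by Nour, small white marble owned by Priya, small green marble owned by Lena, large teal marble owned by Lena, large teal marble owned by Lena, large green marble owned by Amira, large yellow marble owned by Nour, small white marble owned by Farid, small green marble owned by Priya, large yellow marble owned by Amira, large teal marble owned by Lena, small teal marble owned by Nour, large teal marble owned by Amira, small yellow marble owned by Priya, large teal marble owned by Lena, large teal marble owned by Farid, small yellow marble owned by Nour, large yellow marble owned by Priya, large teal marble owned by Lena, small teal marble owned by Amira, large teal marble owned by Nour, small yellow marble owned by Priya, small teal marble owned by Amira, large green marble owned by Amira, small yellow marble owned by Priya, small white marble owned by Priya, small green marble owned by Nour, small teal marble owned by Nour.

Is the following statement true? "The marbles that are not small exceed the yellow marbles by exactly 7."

True

marbles that are not small: 15.
yellow marbles: 8.
The claim requires 15 − 8 (= 7) to equal 7, which holds.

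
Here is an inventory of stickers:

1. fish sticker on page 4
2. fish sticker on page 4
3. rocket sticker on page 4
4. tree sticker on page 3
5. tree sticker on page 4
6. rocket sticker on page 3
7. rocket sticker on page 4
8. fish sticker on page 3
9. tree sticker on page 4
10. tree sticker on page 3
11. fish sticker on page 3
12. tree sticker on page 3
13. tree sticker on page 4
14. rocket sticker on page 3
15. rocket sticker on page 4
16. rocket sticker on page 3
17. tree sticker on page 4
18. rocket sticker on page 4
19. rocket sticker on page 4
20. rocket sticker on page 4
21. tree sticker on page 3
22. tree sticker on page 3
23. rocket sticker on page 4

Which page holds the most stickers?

page 4

Counts by page: page 4→13, page 3→10.
The maximum is 13, held uniquely by page 4.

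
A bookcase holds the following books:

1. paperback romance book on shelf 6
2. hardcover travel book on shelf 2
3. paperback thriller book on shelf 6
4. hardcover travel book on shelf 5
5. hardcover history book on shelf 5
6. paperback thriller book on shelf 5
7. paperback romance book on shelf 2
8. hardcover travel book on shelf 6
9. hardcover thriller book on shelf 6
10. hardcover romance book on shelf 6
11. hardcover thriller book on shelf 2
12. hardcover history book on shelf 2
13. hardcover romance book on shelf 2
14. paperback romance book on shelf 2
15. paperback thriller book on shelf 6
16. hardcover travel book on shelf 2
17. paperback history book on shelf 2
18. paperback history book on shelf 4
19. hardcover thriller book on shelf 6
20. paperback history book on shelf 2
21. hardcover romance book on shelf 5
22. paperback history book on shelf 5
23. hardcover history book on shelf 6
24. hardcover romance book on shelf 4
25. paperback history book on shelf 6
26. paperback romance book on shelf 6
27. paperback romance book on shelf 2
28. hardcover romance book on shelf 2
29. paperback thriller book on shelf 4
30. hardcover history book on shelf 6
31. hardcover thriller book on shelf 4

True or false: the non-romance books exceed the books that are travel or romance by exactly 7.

non-romance books: 21.
books that are travel or romance: 14.
The claim requires 21 − 14 (= 7) to equal 7, which holds.

True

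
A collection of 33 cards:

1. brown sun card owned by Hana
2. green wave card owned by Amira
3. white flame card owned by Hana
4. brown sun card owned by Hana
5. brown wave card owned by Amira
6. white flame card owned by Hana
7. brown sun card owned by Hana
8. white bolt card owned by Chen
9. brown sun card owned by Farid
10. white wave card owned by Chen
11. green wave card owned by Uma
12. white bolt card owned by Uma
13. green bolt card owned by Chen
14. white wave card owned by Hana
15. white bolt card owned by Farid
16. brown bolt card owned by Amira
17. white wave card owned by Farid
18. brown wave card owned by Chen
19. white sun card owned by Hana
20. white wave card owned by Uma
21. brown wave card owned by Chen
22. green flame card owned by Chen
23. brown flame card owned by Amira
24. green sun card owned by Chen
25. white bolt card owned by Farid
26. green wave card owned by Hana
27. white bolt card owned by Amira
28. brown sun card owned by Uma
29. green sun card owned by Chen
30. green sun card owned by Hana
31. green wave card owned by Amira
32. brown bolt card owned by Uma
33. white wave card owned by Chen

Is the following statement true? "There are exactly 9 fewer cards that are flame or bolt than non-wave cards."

|cards that are flame or bolt| = 12.
|non-wave cards| = 21.
The claim requires 21 − 12 (= 9) to equal 9, which holds.

True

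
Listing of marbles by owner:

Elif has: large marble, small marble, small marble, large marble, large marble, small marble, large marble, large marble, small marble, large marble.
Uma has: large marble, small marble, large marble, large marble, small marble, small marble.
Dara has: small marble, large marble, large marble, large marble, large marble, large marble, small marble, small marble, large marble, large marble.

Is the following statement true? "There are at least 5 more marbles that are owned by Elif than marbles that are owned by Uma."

False

Count of marbles owned by Elif: 10.
Count of marbles owned by Uma: 6.
The claim requires 10 − 6 = 4 ≥ 5, which does not hold.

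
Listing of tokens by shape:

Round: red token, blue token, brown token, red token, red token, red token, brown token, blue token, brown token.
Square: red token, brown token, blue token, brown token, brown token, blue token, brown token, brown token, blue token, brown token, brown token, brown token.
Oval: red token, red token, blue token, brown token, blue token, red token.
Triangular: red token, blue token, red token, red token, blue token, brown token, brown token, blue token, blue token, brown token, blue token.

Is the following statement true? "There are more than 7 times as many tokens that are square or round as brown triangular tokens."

tokens that are square or round: 21.
brown triangular tokens: 3.
The claim requires 21 > 7 × 3 = 21, which does not hold.

False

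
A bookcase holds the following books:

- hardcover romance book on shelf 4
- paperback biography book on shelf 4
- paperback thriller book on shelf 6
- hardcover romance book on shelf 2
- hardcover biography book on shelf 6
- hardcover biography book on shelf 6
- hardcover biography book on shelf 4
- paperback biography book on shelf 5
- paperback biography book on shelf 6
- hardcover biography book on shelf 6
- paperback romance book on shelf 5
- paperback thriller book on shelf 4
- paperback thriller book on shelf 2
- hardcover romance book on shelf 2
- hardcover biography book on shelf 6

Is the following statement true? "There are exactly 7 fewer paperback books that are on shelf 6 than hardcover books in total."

paperback books on shelf 6: 2.
hardcover books: 8.
The claim requires 8 − 2 (= 6) to equal 7, which does not hold.

False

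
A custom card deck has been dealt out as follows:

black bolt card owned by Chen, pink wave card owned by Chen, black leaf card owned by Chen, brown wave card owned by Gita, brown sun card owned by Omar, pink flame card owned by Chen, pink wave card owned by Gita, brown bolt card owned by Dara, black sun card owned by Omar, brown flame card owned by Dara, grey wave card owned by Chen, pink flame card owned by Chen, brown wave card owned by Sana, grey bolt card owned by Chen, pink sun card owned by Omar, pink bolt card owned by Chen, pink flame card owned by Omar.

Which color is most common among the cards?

Counts by color: pink 7, brown 5, black 3, grey 2.
The maximum is 7, held uniquely by pink.

pink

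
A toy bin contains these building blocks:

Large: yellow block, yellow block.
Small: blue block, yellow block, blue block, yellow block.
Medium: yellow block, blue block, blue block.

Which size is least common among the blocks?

Counts by size: small 4, medium 3, large 2.
The minimum is 2, held uniquely by large.

large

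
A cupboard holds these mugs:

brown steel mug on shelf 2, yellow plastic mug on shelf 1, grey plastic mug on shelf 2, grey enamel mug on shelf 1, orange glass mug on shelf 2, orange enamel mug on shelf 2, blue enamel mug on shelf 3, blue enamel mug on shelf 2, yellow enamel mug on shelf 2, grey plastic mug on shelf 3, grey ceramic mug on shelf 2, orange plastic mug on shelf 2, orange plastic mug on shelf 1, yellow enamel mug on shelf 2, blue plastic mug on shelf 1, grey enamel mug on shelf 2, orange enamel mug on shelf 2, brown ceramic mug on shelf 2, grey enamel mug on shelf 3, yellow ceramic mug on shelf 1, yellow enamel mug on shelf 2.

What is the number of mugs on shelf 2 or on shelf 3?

on shelf 2: 13; on shelf 3: 3; together 13 + 3 = 16.

16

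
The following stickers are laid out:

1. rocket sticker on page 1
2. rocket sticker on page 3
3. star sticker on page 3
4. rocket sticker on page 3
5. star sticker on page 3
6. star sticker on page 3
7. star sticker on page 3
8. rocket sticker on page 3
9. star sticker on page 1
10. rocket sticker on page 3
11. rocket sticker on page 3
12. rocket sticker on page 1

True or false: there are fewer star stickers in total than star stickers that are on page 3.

False

There are 5 star stickers.
There are 4 star stickers on page 3.
The claim requires 5 < 4, which does not hold.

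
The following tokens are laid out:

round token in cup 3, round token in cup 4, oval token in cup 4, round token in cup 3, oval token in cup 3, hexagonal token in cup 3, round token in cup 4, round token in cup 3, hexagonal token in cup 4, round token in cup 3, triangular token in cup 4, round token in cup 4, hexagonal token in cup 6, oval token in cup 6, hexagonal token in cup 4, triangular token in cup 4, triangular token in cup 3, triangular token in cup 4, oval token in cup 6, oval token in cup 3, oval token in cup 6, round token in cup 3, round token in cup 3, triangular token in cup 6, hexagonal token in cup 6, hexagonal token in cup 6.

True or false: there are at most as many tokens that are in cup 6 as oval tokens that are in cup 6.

tokens in cup 6: 7.
oval tokens in cup 6: 3.
The claim requires 7 ≤ 3, which does not hold.

False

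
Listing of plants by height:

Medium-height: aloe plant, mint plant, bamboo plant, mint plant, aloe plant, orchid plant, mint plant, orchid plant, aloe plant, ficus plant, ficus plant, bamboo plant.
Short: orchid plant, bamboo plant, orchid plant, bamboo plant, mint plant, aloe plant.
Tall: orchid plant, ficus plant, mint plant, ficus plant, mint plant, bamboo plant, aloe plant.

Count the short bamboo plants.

2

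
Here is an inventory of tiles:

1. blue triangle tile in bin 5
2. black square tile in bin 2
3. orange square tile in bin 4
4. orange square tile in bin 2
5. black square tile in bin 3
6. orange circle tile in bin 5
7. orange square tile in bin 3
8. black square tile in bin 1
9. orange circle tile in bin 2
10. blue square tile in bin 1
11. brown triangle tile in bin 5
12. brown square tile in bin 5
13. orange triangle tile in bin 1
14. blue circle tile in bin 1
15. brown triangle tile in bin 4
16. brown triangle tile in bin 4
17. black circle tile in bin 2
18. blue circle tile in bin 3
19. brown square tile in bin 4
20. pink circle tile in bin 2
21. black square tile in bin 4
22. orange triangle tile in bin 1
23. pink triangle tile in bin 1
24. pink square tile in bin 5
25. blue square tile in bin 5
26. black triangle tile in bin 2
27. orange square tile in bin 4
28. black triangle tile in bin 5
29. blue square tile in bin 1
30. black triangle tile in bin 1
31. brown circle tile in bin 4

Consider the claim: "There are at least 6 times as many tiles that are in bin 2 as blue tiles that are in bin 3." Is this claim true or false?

True

There are 6 tiles in bin 2.
There is 1 blue tile in bin 3.
The claim requires 6 ≥ 6 × 1 = 6, which holds.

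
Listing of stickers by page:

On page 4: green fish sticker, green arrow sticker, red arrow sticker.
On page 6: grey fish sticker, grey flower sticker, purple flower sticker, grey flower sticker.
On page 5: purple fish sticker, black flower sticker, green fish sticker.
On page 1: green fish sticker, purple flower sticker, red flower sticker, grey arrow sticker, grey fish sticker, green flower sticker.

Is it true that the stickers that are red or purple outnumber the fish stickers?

There are 5 stickers that are red or purple.
There are 6 fish stickers.
The claim requires 5 > 6, which does not hold.

False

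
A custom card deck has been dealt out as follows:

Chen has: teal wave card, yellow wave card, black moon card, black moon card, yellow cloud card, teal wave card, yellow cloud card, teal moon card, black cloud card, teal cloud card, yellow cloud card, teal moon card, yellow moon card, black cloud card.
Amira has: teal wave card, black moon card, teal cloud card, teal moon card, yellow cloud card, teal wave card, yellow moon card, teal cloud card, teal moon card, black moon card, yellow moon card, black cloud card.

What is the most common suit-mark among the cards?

moon

Counts by suit-mark: moon 11, cloud 10, wave 5.
The maximum is 11, held uniquely by moon.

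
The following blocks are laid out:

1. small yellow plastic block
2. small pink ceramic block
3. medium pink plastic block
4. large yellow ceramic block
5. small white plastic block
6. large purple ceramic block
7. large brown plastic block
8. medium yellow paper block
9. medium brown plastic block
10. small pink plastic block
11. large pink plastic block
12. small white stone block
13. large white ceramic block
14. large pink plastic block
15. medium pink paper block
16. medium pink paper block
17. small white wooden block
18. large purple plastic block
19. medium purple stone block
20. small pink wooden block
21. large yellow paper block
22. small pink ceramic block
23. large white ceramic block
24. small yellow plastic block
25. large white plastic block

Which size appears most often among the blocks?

Counts by size: large 10, small 9, medium 6.
The maximum is 10, held uniquely by large.

large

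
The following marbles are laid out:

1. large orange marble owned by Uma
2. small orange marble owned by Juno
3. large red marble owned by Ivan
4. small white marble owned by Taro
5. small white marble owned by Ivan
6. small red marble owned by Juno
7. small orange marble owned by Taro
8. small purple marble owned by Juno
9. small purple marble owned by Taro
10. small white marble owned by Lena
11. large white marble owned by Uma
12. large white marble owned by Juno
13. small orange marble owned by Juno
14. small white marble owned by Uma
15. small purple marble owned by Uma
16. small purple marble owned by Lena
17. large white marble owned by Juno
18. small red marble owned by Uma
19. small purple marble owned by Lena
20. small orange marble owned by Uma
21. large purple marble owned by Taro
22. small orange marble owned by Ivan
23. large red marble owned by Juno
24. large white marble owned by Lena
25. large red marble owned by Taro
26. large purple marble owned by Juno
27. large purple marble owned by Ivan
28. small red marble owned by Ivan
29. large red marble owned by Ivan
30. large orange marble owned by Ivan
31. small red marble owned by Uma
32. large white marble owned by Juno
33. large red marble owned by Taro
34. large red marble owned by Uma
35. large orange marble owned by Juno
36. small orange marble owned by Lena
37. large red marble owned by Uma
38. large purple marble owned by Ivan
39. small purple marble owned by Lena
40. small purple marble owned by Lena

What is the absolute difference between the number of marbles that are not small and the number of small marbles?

marbles that are not small: 19. small marbles: 21.
|19 − 21| = 21 − 19 = 2.

2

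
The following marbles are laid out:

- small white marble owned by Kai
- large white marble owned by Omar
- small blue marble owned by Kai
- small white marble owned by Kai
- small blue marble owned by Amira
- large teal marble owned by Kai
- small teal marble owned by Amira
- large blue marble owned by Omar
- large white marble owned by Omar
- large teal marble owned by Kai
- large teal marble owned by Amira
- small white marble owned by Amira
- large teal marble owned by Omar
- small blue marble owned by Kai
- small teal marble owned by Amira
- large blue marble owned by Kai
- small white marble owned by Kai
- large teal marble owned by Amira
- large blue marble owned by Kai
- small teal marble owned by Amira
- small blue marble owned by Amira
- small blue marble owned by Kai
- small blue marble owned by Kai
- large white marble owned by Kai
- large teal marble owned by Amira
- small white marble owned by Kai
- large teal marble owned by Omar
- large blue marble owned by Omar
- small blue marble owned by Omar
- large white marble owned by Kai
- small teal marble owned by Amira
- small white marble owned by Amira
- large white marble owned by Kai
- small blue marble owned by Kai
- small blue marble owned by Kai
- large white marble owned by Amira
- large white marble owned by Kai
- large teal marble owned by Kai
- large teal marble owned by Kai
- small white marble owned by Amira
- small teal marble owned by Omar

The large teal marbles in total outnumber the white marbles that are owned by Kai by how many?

large teal marbles: 9.
white marbles owned by Kai: 8.
9 − 8 = 1.

1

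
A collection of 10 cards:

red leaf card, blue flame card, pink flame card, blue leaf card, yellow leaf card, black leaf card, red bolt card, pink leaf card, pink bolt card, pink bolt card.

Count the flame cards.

2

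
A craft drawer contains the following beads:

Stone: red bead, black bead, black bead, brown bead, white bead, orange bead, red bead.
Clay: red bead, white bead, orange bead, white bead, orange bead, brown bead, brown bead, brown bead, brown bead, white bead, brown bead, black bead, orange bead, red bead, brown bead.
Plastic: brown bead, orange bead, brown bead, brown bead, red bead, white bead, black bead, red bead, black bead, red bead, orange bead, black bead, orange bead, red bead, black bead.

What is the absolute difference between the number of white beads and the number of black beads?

2

white beads: 5. black beads: 7.
|5 − 7| = 7 − 5 = 2.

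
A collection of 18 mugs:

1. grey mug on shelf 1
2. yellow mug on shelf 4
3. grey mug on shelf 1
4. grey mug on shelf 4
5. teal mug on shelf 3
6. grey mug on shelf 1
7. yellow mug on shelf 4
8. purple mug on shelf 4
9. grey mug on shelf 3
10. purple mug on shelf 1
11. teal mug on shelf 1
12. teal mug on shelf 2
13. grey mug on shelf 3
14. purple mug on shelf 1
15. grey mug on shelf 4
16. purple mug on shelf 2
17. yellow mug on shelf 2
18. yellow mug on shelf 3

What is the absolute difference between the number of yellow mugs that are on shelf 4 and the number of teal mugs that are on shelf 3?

yellow mugs on shelf 4: 2. teal mugs on shelf 3: 1.
|2 − 1| = 2 − 1 = 1.

1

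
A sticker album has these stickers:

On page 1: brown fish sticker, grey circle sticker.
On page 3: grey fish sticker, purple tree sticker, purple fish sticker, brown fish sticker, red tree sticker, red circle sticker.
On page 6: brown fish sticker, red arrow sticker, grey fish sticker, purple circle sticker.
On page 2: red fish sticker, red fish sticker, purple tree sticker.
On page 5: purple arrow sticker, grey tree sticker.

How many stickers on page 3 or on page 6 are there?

on page 3: 6; on page 6: 4; together 6 + 4 = 10.

10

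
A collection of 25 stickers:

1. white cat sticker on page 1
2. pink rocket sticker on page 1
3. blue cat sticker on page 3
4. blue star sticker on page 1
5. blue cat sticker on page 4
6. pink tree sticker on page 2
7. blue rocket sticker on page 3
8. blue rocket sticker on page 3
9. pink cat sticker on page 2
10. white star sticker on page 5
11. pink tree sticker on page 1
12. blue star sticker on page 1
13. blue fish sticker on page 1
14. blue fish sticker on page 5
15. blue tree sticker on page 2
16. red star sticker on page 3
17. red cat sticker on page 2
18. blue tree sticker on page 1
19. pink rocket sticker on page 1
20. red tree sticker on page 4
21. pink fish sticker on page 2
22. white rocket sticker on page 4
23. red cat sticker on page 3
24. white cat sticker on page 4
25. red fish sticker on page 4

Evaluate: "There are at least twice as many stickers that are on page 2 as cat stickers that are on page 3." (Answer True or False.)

|stickers on page 2| = 5.
|cat stickers on page 3| = 2.
The claim requires 5 ≥ 2 × 2 = 4, which holds.

True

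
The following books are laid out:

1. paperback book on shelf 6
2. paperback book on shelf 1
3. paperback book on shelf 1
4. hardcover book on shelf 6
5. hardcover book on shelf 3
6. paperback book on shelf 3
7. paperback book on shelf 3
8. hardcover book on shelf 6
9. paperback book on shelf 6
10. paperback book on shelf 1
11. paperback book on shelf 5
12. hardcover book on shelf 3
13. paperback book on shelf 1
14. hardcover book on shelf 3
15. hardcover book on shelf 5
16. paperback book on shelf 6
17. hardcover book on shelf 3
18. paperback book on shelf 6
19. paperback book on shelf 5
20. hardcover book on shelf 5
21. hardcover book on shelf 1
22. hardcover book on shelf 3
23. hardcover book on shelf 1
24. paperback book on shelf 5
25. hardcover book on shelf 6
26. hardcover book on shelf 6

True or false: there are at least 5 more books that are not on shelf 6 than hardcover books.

True

There are 18 books that are not on shelf 6.
There are 13 hardcover books.
The claim requires 18 − 13 = 5 ≥ 5, which holds.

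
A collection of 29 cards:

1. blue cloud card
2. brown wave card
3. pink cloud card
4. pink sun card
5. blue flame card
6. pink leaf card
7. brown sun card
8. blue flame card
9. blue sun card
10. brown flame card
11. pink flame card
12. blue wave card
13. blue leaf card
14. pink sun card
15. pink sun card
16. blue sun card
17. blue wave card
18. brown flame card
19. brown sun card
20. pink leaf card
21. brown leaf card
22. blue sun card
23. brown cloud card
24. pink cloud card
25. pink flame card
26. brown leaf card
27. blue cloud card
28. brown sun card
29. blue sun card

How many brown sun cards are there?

3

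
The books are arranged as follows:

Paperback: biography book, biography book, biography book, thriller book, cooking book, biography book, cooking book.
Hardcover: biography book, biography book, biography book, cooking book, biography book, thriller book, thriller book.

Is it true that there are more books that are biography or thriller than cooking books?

|books that are biography or thriller| = 11.
|cooking books| = 3.
The claim requires 11 > 3, which holds.

True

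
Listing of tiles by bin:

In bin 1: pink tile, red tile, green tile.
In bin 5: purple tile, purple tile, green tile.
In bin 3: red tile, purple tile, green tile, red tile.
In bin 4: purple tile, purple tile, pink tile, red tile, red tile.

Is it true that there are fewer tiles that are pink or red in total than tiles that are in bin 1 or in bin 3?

False

tiles that are pink or red: 7.
tiles in bin 1 or in bin 3: 7.
The claim requires 7 < 7, which does not hold.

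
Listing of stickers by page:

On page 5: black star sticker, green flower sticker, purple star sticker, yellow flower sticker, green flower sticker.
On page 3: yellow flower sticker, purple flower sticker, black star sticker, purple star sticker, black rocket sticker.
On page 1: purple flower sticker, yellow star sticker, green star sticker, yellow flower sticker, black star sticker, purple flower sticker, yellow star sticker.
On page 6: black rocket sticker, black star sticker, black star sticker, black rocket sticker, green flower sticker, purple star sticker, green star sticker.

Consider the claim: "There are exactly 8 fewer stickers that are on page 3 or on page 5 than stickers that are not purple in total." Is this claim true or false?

|stickers on page 3 or on page 5| = 10.
|stickers that are not purple| = 18.
The claim requires 18 − 10 (= 8) to equal 8, which holds.

True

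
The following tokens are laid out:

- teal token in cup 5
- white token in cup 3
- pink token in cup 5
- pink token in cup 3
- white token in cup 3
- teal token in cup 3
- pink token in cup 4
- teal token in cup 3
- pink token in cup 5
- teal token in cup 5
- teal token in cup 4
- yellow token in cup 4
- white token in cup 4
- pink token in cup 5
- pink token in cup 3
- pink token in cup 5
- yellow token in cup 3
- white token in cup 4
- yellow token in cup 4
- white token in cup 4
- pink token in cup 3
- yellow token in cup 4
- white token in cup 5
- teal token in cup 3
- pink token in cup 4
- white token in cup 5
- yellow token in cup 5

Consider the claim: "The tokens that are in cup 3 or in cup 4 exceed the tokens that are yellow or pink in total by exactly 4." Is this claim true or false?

|tokens in cup 3 or in cup 4| = 18.
|tokens that are yellow or pink| = 14.
The claim requires 18 − 14 (= 4) to equal 4, which holds.

True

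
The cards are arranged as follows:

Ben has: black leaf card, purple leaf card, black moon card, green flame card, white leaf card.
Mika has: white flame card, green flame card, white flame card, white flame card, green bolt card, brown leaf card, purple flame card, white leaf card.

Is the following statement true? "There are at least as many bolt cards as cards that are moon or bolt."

There is 1 bolt card.
There are 2 cards that are moon or bolt.
The claim requires 1 ≥ 2, which does not hold.

False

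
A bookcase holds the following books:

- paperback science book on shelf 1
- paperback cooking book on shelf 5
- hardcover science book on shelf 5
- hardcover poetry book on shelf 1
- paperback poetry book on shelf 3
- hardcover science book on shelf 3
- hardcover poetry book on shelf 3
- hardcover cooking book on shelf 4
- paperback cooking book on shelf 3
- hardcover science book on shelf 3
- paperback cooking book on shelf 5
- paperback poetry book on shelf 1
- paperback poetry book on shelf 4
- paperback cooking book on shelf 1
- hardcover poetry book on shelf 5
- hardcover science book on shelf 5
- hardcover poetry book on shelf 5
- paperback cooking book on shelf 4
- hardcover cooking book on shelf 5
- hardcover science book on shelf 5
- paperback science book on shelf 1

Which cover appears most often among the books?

hardcover

Counts by cover: hardcover 11, paperback 10.
The maximum is 11, held uniquely by hardcover.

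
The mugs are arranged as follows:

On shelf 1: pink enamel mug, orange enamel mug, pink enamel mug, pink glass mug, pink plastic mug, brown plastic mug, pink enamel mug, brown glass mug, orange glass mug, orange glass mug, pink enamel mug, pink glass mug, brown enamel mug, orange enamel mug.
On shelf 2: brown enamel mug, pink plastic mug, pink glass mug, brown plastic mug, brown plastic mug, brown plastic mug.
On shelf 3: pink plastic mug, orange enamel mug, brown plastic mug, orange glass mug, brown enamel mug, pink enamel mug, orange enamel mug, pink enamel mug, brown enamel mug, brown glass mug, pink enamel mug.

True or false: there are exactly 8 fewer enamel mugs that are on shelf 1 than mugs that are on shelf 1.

False

There are 7 enamel mugs on shelf 1.
There are 14 mugs on shelf 1.
The claim requires 14 − 7 (= 7) to equal 8, which does not hold.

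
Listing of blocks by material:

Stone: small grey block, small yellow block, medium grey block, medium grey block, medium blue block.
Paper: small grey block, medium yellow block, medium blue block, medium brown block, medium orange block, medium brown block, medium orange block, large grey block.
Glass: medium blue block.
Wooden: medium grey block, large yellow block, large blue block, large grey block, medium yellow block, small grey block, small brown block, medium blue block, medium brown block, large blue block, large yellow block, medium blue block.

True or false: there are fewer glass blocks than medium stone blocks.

|glass blocks| = 1.
|medium stone blocks| = 3.
The claim requires 1 < 3, which holds.

True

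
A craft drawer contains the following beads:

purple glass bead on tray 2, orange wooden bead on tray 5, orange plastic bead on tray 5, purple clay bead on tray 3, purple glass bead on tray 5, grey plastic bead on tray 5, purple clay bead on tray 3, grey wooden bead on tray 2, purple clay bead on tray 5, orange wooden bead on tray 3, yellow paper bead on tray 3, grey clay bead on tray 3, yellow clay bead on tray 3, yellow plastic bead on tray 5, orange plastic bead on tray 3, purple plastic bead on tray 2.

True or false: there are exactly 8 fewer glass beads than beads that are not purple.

True

|glass beads| = 2.
|beads that are not purple| = 10.
The claim requires 10 − 2 (= 8) to equal 8, which holds.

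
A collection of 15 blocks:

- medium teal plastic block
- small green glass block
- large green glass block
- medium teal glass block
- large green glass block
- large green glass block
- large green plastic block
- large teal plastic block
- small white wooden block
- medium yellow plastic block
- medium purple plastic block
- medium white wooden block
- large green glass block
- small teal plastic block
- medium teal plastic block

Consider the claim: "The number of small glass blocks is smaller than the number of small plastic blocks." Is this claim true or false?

False

There is 1 small glass block.
There is 1 small plastic block.
The claim requires 1 < 1, which does not hold.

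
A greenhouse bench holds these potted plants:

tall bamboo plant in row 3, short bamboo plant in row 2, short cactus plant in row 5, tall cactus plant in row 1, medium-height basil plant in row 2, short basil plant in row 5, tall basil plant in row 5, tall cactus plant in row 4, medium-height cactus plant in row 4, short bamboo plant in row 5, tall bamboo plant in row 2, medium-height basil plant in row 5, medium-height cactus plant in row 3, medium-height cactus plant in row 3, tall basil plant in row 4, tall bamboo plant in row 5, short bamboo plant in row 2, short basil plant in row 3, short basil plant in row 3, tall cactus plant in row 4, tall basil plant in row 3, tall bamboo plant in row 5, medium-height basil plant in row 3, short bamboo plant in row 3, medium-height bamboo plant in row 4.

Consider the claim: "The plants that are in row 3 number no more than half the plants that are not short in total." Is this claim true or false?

True

plants in row 3: 8.
plants that are not short: 17.
The claim requires 2 × 8 = 16 ≤ 17, which holds.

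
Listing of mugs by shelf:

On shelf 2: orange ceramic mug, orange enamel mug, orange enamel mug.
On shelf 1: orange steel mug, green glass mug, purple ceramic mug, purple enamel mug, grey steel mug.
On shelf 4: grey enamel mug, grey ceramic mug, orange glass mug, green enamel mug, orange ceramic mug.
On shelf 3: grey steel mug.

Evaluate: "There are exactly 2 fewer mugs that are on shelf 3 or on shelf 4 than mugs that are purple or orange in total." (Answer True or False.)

|mugs on shelf 3 or on shelf 4| = 6.
|mugs that are purple or orange| = 8.
The claim requires 8 − 6 (= 2) to equal 2, which holds.

True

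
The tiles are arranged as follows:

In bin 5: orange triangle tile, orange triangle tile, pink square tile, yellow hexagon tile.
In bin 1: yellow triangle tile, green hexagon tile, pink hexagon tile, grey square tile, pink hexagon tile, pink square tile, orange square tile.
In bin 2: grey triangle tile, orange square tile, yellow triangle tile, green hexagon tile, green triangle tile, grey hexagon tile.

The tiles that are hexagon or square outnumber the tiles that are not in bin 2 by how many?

tiles that are hexagon or square: 11.
tiles that are not in bin 2: 11.
11 − 11 = 0.

0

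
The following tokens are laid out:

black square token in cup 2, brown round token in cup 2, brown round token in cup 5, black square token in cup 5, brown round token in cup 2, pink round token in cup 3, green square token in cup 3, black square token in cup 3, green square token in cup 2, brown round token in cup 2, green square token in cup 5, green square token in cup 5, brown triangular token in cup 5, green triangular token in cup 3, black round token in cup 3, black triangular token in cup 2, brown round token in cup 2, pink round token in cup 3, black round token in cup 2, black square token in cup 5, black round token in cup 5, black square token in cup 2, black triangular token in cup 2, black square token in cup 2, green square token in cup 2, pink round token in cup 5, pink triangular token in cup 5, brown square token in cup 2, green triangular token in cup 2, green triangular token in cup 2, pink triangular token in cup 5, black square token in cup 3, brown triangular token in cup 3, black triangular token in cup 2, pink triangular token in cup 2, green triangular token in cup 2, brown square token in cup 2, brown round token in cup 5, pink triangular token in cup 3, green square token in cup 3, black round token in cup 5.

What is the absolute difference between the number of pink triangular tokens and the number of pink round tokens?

pink triangular tokens: 4. pink round tokens: 3.
|4 − 3| = 4 − 3 = 1.

1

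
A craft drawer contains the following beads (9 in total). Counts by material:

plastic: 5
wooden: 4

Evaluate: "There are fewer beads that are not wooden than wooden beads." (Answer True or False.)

False

There are 5 beads that are not wooden.
There are 4 wooden beads.
The claim requires 5 < 4, which does not hold.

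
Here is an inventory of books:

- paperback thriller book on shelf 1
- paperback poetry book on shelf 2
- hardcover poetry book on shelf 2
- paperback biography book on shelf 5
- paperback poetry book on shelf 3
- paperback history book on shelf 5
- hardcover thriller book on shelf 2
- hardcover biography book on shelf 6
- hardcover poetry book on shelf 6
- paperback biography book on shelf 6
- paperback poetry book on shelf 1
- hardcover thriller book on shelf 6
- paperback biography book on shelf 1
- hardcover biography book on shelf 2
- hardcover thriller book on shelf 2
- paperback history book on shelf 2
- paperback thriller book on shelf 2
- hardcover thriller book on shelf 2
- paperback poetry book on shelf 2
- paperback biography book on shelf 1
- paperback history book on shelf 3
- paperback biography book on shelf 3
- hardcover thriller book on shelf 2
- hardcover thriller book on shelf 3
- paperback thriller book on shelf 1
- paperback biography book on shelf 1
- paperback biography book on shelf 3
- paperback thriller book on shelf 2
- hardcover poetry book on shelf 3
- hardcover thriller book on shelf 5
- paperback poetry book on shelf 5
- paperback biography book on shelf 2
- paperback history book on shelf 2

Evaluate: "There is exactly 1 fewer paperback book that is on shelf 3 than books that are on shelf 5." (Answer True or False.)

|paperback books on shelf 3| = 4.
|books on shelf 5| = 4.
The claim requires 4 − 4 (= 0) to equal 1, which does not hold.

False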